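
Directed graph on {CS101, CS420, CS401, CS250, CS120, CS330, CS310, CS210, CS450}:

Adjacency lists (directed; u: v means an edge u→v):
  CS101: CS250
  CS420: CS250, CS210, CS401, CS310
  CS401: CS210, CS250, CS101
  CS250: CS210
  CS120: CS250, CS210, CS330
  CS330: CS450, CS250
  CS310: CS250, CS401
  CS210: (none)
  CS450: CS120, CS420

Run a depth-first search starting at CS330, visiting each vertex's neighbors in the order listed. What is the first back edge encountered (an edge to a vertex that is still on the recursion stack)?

CS120->CS330

DFS from CS330 (visiting each vertex's neighbors in the order listed); mark gray on enter, black on exit:
CS330 gray
  CS450 gray
    CS120 gray
      CS250 gray
        CS210 gray
        CS210 black
      CS250 black
      CS120→CS210: CS210 black — skip
      CS120→CS330: CS330 is gray → back edge
First back edge: CS120 → CS330.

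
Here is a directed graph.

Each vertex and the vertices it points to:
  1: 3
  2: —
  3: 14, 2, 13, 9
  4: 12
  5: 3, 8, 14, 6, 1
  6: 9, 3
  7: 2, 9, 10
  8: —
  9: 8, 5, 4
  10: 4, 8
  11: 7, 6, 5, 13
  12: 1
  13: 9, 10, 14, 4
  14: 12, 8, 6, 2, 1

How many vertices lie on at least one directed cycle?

A vertex is on a directed cycle iff it belongs to a strongly connected component of size ≥ 2 (or has a self-loop).
The vertices on cycles are {1, 3, 4, 5, 6, 9, 10, 12, 13, 14} — 10 in total.

10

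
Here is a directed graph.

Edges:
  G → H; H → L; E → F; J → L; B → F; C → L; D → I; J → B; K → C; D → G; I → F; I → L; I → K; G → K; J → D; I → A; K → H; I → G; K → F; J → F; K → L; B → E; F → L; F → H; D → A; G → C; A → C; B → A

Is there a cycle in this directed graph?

No

DFS with white/gray/black marking, starting from D:
D gray
  I gray
    A gray
      C gray
        L gray
        L black
      C black
    A black
    K gray
      K→C: C black — skip
      K→L: L black — skip
      F gray
        F→L: L black — skip
        H gray
          H→L: L black — skip
        H black
      F black
      K→H: H black — skip
    K black
    I→L: L black — skip
    I→F: F black — skip
    G gray
      G→H: H black — skip
      G→K: K black — skip
      G→C: C black — skip
    G black
  I black
  D→A: A black — skip
  D→G: G black — skip
D black
B gray
  B→F: F black — skip
  B→A: A black — skip
  E gray
    E→F: F black — skip
  E black
B black
J gray
  J→L: L black — skip
  J→D: D black — skip
  J→F: F black — skip
  J→B: B black — skip
J black
Every edge goes to a white or black vertex — no back edge, so the graph is acyclic.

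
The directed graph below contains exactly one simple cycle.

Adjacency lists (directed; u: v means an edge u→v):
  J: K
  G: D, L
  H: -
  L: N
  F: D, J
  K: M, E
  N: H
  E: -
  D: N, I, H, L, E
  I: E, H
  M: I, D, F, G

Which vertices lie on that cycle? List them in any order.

DFS with gray/black marking from M:
M gray
  I gray
    E gray
    E black
    H gray
    H black
  I black
  D gray
    N gray
      N→H: H black — skip
    N black
    D→I: I black — skip
    D→H: H black — skip
    L gray
      L→N: N black — skip
    L black
    D→E: E black — skip
  D black
  F gray
    F→D: D black — skip
    J gray
      K gray
        K→M: M is gray → back edge
Back edge closes the cycle M → F → J → K → M; its vertices are {F, J, K, M}.

F, J, K, M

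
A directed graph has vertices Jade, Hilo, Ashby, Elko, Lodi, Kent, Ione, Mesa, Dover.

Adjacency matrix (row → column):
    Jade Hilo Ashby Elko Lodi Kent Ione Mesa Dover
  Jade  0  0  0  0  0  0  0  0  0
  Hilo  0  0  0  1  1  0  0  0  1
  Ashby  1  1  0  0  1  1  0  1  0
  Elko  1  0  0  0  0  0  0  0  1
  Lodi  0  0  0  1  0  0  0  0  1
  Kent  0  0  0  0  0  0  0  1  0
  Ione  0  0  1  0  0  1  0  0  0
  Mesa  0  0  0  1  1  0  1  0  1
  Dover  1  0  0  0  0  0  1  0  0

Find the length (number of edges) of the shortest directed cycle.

3

For each vertex v, BFS finds the shortest path from v back to v.
The shortest such closed walk is Mesa → Ione → Ashby → Mesa, length 3.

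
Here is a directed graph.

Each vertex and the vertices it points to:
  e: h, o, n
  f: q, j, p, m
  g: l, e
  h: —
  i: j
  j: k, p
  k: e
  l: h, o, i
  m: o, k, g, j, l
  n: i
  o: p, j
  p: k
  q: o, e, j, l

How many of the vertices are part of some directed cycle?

7

A vertex is on a directed cycle iff it belongs to a strongly connected component of size ≥ 2 (or has a self-loop).
The vertices on cycles are {e, i, j, k, n, o, p} — 7 in total.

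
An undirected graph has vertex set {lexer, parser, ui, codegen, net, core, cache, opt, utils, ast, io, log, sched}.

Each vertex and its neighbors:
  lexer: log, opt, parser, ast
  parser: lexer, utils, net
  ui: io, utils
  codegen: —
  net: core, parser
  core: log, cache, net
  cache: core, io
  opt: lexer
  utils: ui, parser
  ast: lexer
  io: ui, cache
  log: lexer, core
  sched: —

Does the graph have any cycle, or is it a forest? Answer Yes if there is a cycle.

DFS, tracking each vertex's parent; an edge to a visited non-parent vertex closes a cycle.
Start from ast:
visit ast (parent –)
  visit lexer (parent ast)
    visit log (parent lexer)
      log–lexer: parent, skip
      visit core (parent log)
        core–log: parent, skip
        visit cache (parent core)
          cache–core: parent, skip
          visit io (parent cache)
            visit ui (parent io)
              ui–io: parent, skip
              visit utils (parent ui)
                utils–ui: parent, skip
                visit parser (parent utils)
                  parser–lexer: lexer visited and ≠ parent → cycle
Cycle: lexer – log – core – cache – io – ui – utils – parser – lexer.

Yes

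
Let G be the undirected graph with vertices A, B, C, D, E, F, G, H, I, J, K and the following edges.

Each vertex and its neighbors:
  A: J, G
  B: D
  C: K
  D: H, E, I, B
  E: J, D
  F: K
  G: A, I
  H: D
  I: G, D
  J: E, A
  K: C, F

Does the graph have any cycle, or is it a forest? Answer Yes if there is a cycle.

DFS, tracking each vertex's parent; an edge to a visited non-parent vertex closes a cycle.
Start from E:
visit E (parent –)
  visit J (parent E)
    J–E: parent, skip
    visit A (parent J)
      A–J: parent, skip
      visit G (parent A)
        G–A: parent, skip
        visit I (parent G)
          I–G: parent, skip
          visit D (parent I)
            visit H (parent D)
              H–D: parent, skip
            D–E: E visited and ≠ parent → cycle
Cycle: E – J – A – G – I – D – E.

Yes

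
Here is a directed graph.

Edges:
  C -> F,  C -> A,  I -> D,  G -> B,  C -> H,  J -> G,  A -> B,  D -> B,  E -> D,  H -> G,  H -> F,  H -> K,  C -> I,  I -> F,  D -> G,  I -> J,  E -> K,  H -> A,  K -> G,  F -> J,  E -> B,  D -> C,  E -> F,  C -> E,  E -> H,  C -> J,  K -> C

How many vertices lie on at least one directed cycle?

6

A vertex is on a directed cycle iff it belongs to a strongly connected component of size ≥ 2 (or has a self-loop).
The vertices on cycles are {C, D, E, H, I, K} — 6 in total.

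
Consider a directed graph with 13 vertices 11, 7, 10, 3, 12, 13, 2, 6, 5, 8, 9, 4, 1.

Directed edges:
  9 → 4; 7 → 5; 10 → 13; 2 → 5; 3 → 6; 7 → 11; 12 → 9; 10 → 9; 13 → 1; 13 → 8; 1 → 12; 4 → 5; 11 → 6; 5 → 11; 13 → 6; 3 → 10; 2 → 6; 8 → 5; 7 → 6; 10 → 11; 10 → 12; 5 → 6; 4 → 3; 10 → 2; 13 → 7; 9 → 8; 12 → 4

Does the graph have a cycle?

Yes

DFS with white/gray/black marking, starting from 11:
11 gray
  6 gray
  6 black
11 black
7 gray
  7→11: 11 black — skip
  7→6: 6 black — skip
  5 gray
    5→11: 11 black — skip
    5→6: 6 black — skip
  5 black
7 black
10 gray
  12 gray
    9 gray
      8 gray
        8→5: 5 black — skip
      8 black
      4 gray
        4→5: 5 black — skip
        3 gray
          3→10: 10 is gray → back edge
Back edge found, so a cycle exists: 10 → 12 → 9 → 4 → 3 → 10.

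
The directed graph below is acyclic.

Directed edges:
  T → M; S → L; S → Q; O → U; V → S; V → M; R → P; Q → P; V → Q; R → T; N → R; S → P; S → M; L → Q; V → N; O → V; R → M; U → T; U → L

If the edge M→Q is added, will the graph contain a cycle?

No

Adding M→Q creates a cycle iff Q can already reach M.
Explore from Q: no path reaches M. The graph stays acyclic.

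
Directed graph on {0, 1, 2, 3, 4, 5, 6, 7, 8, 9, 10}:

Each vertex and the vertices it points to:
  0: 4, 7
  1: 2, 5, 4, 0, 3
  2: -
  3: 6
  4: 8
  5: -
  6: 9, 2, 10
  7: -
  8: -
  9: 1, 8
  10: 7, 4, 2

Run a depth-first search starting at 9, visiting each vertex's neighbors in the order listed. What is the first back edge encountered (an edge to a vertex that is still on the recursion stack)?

6→9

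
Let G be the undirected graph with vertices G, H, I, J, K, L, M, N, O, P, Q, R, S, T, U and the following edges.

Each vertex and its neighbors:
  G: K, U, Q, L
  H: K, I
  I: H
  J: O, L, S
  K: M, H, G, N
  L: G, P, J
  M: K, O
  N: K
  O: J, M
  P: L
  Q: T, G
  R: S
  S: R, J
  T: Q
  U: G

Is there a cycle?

DFS, tracking each vertex's parent; an edge to a visited non-parent vertex closes a cycle.
Start from P:
visit P (parent –)
  visit L (parent P)
    visit G (parent L)
      visit K (parent G)
        visit M (parent K)
          M–K: parent, skip
          visit O (parent M)
            visit J (parent O)
              J–O: parent, skip
              J–L: L visited and ≠ parent → cycle
Cycle: L – G – K – M – O – J – L.

Yes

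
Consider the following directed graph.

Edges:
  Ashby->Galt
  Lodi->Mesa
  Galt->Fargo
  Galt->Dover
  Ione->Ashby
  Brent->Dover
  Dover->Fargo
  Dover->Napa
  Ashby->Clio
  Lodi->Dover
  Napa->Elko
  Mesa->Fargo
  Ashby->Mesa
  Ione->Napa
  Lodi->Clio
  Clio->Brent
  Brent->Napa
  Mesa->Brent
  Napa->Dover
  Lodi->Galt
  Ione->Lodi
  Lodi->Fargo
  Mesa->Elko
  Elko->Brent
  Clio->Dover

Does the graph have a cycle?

Yes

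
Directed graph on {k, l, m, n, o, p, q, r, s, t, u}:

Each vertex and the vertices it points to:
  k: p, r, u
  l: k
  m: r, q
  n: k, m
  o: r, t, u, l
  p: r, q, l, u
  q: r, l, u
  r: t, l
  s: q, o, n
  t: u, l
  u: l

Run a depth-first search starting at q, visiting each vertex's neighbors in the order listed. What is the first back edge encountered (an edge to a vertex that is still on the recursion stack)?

p->r

DFS from q (visiting each vertex's neighbors in the order listed); mark gray on enter, black on exit:
q gray
  r gray
    t gray
      u gray
        l gray
          k gray
            p gray
              p→r: r is gray → back edge
First back edge: p → r.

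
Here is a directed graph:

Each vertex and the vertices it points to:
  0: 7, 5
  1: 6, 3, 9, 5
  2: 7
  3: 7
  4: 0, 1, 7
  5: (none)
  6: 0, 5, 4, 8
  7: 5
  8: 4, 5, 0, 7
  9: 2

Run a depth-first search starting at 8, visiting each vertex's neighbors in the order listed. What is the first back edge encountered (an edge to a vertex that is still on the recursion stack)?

DFS from 8 (visiting each vertex's neighbors in the order listed); mark gray on enter, black on exit:
8 gray
  4 gray
    0 gray
      7 gray
        5 gray
        5 black
      7 black
      0→5: 5 black — skip
    0 black
    1 gray
      6 gray
        6→0: 0 black — skip
        6→5: 5 black — skip
        6→4: 4 is gray → back edge
First back edge: 6 → 4.

6->4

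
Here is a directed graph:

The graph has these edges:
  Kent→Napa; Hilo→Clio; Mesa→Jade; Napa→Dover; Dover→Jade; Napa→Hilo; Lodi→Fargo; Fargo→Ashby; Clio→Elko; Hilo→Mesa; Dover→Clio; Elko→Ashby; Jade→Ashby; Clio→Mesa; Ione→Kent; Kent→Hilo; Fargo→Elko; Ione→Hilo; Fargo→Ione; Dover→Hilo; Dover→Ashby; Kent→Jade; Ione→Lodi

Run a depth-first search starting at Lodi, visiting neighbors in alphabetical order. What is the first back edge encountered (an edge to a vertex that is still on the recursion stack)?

DFS from Lodi (visiting neighbors in alphabetical order); mark gray on enter, black on exit:
Lodi gray
  Fargo gray
    Ashby gray
    Ashby black
    Elko gray
      Elko→Ashby: Ashby black — skip
    Elko black
    Ione gray
      Hilo gray
        Clio gray
          Clio→Elko: Elko black — skip
          Mesa gray
            Jade gray
              Jade→Ashby: Ashby black — skip
            Jade black
          Mesa black
        Clio black
        Hilo→Mesa: Mesa black — skip
      Hilo black
      Kent gray
        Kent→Hilo: Hilo black — skip
        Kent→Jade: Jade black — skip
        Napa gray
          Dover gray
            Dover→Ashby: Ashby black — skip
            Dover→Clio: Clio black — skip
            Dover→Hilo: Hilo black — skip
            Dover→Jade: Jade black — skip
          Dover black
          Napa→Hilo: Hilo black — skip
        Napa black
      Kent black
      Ione→Lodi: Lodi is gray → back edge
First back edge: Ione → Lodi.

Ione->Lodi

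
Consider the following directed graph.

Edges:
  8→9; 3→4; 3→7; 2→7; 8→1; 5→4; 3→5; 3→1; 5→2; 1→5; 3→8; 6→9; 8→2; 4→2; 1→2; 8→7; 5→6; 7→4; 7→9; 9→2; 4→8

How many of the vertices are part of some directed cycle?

A vertex is on a directed cycle iff it belongs to a strongly connected component of size ≥ 2 (or has a self-loop).
The vertices on cycles are {1, 2, 4, 5, 6, 7, 8, 9} — 8 in total.

8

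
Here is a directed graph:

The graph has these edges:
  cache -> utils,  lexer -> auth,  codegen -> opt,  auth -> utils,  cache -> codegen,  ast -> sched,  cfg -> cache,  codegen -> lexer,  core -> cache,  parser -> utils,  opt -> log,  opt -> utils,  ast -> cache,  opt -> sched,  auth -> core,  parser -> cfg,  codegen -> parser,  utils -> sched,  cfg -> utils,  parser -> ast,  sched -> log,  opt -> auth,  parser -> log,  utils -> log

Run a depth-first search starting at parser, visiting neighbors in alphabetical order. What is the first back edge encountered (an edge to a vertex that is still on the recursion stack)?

core→cache

DFS from parser (visiting neighbors in alphabetical order); mark gray on enter, black on exit:
parser gray
  ast gray
    cache gray
      codegen gray
        lexer gray
          auth gray
            core gray
              core→cache: cache is gray → back edge
First back edge: core → cache.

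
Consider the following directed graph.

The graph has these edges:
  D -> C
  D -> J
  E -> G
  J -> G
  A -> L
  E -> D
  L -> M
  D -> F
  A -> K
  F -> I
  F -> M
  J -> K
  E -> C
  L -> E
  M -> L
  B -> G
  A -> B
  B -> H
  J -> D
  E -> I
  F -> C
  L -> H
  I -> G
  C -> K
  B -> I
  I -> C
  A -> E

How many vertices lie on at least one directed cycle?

A vertex is on a directed cycle iff it belongs to a strongly connected component of size ≥ 2 (or has a self-loop).
The vertices on cycles are {D, E, F, J, L, M} — 6 in total.

6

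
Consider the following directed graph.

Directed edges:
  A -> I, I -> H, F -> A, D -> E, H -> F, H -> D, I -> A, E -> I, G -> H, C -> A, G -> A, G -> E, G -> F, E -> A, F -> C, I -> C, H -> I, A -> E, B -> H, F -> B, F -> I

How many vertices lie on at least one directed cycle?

8

A vertex is on a directed cycle iff it belongs to a strongly connected component of size ≥ 2 (or has a self-loop).
The vertices on cycles are {A, B, C, D, E, F, H, I} — 8 in total.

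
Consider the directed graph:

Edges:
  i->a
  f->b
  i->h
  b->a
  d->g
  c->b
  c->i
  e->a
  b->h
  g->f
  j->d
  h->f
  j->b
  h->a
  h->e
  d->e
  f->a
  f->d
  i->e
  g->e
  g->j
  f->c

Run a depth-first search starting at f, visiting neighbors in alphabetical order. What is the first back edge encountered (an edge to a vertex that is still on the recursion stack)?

DFS from f (visiting neighbors in alphabetical order); mark gray on enter, black on exit:
f gray
  a gray
  a black
  b gray
    b→a: a black — skip
    h gray
      h→a: a black — skip
      e gray
        e→a: a black — skip
      e black
      h→f: f is gray → back edge
First back edge: h → f.

h->f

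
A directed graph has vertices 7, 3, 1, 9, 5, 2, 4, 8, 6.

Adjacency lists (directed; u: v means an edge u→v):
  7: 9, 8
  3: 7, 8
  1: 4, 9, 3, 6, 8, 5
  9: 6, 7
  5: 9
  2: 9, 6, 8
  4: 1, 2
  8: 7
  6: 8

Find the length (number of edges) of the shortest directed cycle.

2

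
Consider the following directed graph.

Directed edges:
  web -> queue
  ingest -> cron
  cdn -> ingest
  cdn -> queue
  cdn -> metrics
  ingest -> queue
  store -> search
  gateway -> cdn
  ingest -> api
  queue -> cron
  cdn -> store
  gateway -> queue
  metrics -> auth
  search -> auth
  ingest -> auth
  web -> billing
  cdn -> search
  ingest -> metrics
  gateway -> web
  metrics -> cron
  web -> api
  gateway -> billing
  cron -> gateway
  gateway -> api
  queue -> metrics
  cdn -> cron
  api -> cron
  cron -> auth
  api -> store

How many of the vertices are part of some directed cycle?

A vertex is on a directed cycle iff it belongs to a strongly connected component of size ≥ 2 (or has a self-loop).
The vertices on cycles are {api, cdn, web, cron, queue, ingest, gateway, metrics} — 8 in total.

8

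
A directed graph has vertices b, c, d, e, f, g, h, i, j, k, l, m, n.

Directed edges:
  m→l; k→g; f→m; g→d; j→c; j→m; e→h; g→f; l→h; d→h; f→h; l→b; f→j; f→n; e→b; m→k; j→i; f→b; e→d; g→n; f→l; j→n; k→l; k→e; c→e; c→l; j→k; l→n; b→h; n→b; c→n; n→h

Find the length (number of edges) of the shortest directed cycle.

4

For each vertex v, BFS finds the shortest path from v back to v.
The shortest such closed walk is j → k → g → f → j, length 4.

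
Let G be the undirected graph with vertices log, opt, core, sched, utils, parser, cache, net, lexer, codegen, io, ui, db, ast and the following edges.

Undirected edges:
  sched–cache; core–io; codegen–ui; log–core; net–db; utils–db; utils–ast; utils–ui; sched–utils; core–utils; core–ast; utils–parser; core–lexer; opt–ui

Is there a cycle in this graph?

DFS, tracking each vertex's parent; an edge to a visited non-parent vertex closes a cycle.
Start from utils:
visit utils (parent –)
  visit core (parent utils)
    visit lexer (parent core)
      lexer–core: parent, skip
    visit log (parent core)
      log–core: parent, skip
    core–utils: parent, skip
    visit io (parent core)
      io–core: parent, skip
    visit ast (parent core)
      ast–core: parent, skip
      ast–utils: utils visited and ≠ parent → cycle
Cycle: utils – core – ast – utils.

Yes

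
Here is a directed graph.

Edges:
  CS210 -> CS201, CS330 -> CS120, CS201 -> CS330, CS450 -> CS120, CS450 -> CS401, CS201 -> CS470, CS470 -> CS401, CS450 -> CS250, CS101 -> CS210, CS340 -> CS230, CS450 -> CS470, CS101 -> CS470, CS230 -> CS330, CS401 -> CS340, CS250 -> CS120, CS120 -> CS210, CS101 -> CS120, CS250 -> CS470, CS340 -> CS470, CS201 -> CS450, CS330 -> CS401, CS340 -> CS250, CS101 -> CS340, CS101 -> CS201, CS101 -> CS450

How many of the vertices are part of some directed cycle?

A vertex is on a directed cycle iff it belongs to a strongly connected component of size ≥ 2 (or has a self-loop).
The vertices on cycles are {CS120, CS201, CS210, CS230, CS250, CS330, CS340, CS401, CS450, CS470} — 10 in total.

10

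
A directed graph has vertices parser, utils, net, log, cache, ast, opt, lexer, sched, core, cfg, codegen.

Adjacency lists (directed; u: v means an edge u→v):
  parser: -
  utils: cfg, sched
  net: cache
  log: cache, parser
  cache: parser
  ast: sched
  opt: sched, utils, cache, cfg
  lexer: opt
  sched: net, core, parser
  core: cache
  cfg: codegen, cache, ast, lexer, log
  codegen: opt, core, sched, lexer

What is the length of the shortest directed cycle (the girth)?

3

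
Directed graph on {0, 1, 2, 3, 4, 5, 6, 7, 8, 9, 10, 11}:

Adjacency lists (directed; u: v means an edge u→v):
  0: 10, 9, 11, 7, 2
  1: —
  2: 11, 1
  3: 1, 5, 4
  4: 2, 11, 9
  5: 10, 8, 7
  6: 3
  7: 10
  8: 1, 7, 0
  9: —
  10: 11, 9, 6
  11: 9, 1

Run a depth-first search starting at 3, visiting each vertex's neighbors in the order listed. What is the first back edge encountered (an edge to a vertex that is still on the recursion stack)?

6→3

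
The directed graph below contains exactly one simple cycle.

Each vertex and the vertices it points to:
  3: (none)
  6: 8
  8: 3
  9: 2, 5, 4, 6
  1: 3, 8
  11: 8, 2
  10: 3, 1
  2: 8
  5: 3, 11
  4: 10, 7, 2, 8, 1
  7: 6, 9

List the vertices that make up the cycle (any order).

4, 7, 9

DFS with gray/black marking from 4:
4 gray
  10 gray
    3 gray
    3 black
    1 gray
      1→3: 3 black — skip
      8 gray
        8→3: 3 black — skip
      8 black
    1 black
  10 black
  7 gray
    6 gray
      6→8: 8 black — skip
    6 black
    9 gray
      2 gray
        2→8: 8 black — skip
      2 black
      5 gray
        5→3: 3 black — skip
        11 gray
          11→8: 8 black — skip
          11→2: 2 black — skip
        11 black
      5 black
      9→4: 4 is gray → back edge
Back edge closes the cycle 4 → 7 → 9 → 4; its vertices are {4, 7, 9}.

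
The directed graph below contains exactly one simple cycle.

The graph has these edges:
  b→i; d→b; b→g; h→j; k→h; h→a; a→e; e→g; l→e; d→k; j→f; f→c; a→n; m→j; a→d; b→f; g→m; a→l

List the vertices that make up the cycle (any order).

a, d, h, k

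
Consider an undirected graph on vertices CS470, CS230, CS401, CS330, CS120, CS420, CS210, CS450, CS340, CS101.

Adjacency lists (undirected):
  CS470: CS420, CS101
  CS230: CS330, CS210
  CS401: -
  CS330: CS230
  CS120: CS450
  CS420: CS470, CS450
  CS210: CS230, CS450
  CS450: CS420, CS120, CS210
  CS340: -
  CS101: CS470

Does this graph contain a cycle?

No

DFS, tracking each vertex's parent; an edge to a visited non-parent vertex closes a cycle.
Start from CS210:
visit CS210 (parent –)
  visit CS230 (parent CS210)
    visit CS330 (parent CS230)
      CS330–CS230: parent, skip
    CS230–CS210: parent, skip
  visit CS450 (parent CS210)
    visit CS420 (parent CS450)
      visit CS470 (parent CS420)
        CS470–CS420: parent, skip
        visit CS101 (parent CS470)
          CS101–CS470: parent, skip
      CS420–CS450: parent, skip
    visit CS120 (parent CS450)
      CS120–CS450: parent, skip
    CS450–CS210: parent, skip
visit CS401 (parent –)
visit CS340 (parent –)
No non-parent visited neighbor found — the graph is a forest.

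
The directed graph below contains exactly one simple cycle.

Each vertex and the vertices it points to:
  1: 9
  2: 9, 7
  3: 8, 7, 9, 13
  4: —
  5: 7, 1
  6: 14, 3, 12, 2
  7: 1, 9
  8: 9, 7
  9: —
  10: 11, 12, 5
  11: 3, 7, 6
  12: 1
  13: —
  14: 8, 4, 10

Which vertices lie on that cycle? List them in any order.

6, 10, 11, 14

DFS with gray/black marking from 14:
14 gray
  8 gray
    9 gray
    9 black
    7 gray
      1 gray
        1→9: 9 black — skip
      1 black
      7→9: 9 black — skip
    7 black
  8 black
  4 gray
  4 black
  10 gray
    11 gray
      3 gray
        3→8: 8 black — skip
        3→7: 7 black — skip
        3→9: 9 black — skip
        13 gray
        13 black
      3 black
      11→7: 7 black — skip
      6 gray
        6→14: 14 is gray → back edge
Back edge closes the cycle 14 → 10 → 11 → 6 → 14; its vertices are {6, 10, 11, 14}.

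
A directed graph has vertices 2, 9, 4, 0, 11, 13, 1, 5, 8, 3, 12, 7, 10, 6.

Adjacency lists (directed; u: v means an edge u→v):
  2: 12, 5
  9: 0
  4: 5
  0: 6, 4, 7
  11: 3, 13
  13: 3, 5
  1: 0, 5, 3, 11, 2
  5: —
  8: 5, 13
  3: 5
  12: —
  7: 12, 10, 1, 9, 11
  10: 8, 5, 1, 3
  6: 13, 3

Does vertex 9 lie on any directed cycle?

Yes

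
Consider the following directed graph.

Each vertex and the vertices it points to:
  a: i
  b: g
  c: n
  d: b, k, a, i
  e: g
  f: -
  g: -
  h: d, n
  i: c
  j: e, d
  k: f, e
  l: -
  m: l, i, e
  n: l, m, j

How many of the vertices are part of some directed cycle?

7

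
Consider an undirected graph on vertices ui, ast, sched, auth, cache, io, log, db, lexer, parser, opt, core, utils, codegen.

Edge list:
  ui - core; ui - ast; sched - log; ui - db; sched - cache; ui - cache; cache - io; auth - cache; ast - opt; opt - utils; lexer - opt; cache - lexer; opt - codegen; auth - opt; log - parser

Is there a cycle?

DFS, tracking each vertex's parent; an edge to a visited non-parent vertex closes a cycle.
Start from utils:
visit utils (parent –)
  visit opt (parent utils)
    visit ast (parent opt)
      visit ui (parent ast)
        visit cache (parent ui)
          visit auth (parent cache)
            auth–opt: opt visited and ≠ parent → cycle
Cycle: opt – ast – ui – cache – auth – opt.

Yes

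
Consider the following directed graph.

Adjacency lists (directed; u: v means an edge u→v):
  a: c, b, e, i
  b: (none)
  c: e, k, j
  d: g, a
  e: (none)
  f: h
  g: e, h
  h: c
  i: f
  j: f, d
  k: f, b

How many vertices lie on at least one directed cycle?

9

A vertex is on a directed cycle iff it belongs to a strongly connected component of size ≥ 2 (or has a self-loop).
The vertices on cycles are {a, c, d, f, g, h, i, j, k} — 9 in total.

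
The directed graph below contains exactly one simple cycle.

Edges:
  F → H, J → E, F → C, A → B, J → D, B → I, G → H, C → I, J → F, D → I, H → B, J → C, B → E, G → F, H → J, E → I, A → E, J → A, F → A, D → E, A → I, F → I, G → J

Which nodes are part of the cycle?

F, H, J

DFS with gray/black marking from J:
J gray
  D gray
    I gray
    I black
    E gray
      E→I: I black — skip
    E black
  D black
  J→E: E black — skip
  F gray
    H gray
      H→J: J is gray → back edge
Back edge closes the cycle J → F → H → J; its vertices are {F, H, J}.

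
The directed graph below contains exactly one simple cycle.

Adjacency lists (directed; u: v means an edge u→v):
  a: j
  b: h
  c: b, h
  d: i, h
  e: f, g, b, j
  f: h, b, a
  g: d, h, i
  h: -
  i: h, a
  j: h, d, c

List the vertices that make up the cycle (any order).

a, d, i, j

DFS with gray/black marking from j:
j gray
  h gray
  h black
  d gray
    i gray
      i→h: h black — skip
      a gray
        a→j: j is gray → back edge
Back edge closes the cycle j → d → i → a → j; its vertices are {a, d, i, j}.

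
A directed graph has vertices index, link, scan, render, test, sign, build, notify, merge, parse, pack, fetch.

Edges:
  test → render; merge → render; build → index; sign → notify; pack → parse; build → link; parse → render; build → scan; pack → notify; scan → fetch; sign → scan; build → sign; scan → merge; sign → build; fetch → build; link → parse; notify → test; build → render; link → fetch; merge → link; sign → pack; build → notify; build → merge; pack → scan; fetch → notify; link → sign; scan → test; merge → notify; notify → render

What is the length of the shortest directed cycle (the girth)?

2

For each vertex v, BFS finds the shortest path from v back to v.
The shortest such closed walk is build → sign → build, length 2.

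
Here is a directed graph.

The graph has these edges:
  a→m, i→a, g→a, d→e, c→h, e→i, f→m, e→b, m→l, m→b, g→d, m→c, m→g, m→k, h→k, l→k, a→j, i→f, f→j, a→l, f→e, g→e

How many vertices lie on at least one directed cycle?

7

A vertex is on a directed cycle iff it belongs to a strongly connected component of size ≥ 2 (or has a self-loop).
The vertices on cycles are {a, d, e, f, g, i, m} — 7 in total.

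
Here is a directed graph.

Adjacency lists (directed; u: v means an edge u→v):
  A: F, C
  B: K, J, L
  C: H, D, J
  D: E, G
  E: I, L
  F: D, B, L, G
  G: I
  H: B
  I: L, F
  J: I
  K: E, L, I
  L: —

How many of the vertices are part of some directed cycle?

A vertex is on a directed cycle iff it belongs to a strongly connected component of size ≥ 2 (or has a self-loop).
The vertices on cycles are {B, D, E, F, G, I, J, K} — 8 in total.

8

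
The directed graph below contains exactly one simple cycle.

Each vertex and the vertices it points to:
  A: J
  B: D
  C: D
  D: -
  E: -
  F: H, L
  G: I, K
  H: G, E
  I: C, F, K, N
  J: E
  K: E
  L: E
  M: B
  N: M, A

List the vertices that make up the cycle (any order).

F, G, H, I

DFS with gray/black marking from I:
I gray
  C gray
    D gray
    D black
  C black
  F gray
    H gray
      G gray
        G→I: I is gray → back edge
Back edge closes the cycle I → F → H → G → I; its vertices are {F, G, H, I}.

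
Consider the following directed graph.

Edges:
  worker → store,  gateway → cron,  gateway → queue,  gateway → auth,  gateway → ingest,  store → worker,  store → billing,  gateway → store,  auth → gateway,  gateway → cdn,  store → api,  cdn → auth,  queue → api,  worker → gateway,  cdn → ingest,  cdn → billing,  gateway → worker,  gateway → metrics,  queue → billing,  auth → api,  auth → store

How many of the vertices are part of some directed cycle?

A vertex is on a directed cycle iff it belongs to a strongly connected component of size ≥ 2 (or has a self-loop).
The vertices on cycles are {cdn, auth, store, worker, gateway} — 5 in total.

5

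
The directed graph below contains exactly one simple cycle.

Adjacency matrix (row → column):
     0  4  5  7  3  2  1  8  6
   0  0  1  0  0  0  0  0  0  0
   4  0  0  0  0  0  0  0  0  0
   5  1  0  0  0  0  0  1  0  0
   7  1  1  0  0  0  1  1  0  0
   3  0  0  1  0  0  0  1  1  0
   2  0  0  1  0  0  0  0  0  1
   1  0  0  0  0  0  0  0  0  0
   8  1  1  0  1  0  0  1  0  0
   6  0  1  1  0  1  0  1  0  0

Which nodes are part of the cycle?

DFS with gray/black marking from 8:
8 gray
  0 gray
    4 gray
    4 black
  0 black
  7 gray
    1 gray
    1 black
    7→4: 4 black — skip
    7→0: 0 black — skip
    2 gray
      5 gray
        5→0: 0 black — skip
        5→1: 1 black — skip
      5 black
      6 gray
        6→1: 1 black — skip
        6→4: 4 black — skip
        6→5: 5 black — skip
        3 gray
          3→8: 8 is gray → back edge
Back edge closes the cycle 8 → 7 → 2 → 6 → 3 → 8; its vertices are {2, 3, 6, 7, 8}.

2, 3, 6, 7, 8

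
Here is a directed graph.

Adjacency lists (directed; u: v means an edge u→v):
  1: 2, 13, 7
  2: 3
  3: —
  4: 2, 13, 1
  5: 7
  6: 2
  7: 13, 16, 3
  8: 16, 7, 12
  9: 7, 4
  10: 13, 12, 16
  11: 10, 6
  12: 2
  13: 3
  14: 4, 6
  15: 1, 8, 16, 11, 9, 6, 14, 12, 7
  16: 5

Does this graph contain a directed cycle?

Yes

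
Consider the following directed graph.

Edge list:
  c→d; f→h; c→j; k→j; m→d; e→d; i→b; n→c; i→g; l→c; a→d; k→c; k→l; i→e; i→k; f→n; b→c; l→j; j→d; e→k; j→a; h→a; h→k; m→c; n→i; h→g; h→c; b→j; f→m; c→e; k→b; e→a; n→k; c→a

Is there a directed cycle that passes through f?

No

f lies on a cycle iff there is a path from f back to itself.
Exploring from f, it never reaches itself; equivalently, its strongly connected component is a singleton.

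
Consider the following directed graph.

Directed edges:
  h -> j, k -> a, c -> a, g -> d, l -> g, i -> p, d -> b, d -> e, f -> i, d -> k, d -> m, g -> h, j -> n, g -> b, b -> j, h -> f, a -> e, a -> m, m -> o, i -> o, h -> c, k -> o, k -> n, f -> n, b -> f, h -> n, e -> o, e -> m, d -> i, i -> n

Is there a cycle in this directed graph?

No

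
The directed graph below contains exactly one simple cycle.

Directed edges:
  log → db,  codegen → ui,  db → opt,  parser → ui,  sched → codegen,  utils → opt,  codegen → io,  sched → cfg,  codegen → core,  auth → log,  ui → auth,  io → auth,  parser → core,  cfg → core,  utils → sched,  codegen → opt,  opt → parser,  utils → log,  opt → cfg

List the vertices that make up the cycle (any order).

DFS with gray/black marking from log:
log gray
  db gray
    opt gray
      parser gray
        core gray
        core black
        ui gray
          auth gray
            auth→log: log is gray → back edge
Back edge closes the cycle log → db → opt → parser → ui → auth → log; its vertices are {db, ui, log, opt, auth, parser}.

db, ui, log, opt, auth, parser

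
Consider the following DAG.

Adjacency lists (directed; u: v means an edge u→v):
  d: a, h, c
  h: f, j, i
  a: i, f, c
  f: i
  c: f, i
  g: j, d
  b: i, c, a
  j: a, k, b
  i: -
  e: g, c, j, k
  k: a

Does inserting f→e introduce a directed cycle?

Adding f→e creates a cycle iff e can already reach f.
Path from e: e → c → f.
So e → … → f → e is a cycle.

Yes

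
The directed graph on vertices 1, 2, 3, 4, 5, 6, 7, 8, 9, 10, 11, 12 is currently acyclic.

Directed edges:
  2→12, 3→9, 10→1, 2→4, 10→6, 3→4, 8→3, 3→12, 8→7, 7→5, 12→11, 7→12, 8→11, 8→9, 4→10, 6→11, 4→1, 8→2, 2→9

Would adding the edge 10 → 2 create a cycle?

Yes

Adding 10→2 creates a cycle iff 2 can already reach 10.
Path from 2: 2 → 4 → 10.
So 2 → … → 10 → 2 is a cycle.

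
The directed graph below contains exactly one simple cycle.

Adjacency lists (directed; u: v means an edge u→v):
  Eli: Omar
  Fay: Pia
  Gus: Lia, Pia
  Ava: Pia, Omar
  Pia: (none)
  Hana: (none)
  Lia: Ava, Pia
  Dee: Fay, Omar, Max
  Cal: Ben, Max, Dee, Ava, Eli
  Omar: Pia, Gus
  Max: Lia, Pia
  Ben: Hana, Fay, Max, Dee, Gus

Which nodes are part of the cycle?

DFS with gray/black marking from Omar:
Omar gray
  Pia gray
  Pia black
  Gus gray
    Lia gray
      Ava gray
        Ava→Pia: Pia black — skip
        Ava→Omar: Omar is gray → back edge
Back edge closes the cycle Omar → Gus → Lia → Ava → Omar; its vertices are {Ava, Gus, Lia, Omar}.

Ava, Gus, Lia, Omar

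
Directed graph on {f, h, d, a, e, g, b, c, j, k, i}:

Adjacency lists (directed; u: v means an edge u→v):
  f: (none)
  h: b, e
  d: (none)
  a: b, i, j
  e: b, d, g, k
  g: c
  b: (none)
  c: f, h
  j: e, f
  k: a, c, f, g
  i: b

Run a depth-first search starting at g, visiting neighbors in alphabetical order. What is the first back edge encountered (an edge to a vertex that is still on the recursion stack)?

e→g

DFS from g (visiting neighbors in alphabetical order); mark gray on enter, black on exit:
g gray
  c gray
    f gray
    f black
    h gray
      b gray
      b black
      e gray
        e→b: b black — skip
        d gray
        d black
        e→g: g is gray → back edge
First back edge: e → g.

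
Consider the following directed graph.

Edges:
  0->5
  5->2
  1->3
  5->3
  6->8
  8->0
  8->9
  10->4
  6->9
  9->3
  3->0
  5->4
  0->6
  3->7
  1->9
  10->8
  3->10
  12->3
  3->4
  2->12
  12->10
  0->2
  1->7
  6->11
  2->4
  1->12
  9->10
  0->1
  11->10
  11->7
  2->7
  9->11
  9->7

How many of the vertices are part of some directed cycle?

11

A vertex is on a directed cycle iff it belongs to a strongly connected component of size ≥ 2 (or has a self-loop).
The vertices on cycles are {0, 1, 2, 3, 5, 6, 8, 9, 10, 11, 12} — 11 in total.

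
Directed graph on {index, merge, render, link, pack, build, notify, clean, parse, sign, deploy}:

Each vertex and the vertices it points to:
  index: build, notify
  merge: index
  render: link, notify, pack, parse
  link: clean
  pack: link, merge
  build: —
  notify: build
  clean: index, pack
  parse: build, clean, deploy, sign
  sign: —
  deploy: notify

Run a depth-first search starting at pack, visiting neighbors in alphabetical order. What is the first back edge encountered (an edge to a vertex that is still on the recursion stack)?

DFS from pack (visiting neighbors in alphabetical order); mark gray on enter, black on exit:
pack gray
  link gray
    clean gray
      index gray
        build gray
        build black
        notify gray
          notify→build: build black — skip
        notify black
      index black
      clean→pack: pack is gray → back edge
First back edge: clean → pack.

clean->pack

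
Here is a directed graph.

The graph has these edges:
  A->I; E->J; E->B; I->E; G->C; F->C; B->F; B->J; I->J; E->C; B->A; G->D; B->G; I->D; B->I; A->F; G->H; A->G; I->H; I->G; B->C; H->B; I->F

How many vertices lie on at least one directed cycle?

A vertex is on a directed cycle iff it belongs to a strongly connected component of size ≥ 2 (or has a self-loop).
The vertices on cycles are {A, B, E, G, H, I} — 6 in total.

6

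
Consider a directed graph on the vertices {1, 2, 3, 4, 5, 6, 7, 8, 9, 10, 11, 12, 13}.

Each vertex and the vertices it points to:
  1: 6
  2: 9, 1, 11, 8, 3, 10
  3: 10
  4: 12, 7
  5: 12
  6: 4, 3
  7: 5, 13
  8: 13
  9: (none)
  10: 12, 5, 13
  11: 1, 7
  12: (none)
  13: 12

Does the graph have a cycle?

DFS with white/gray/black marking, starting from 9:
9 gray
9 black
1 gray
  6 gray
    4 gray
      12 gray
      12 black
      7 gray
        5 gray
          5→12: 12 black — skip
        5 black
        13 gray
          13→12: 12 black — skip
        13 black
      7 black
    4 black
    3 gray
      10 gray
        10→12: 12 black — skip
        10→5: 5 black — skip
        10→13: 13 black — skip
      10 black
    3 black
  6 black
1 black
2 gray
  2→9: 9 black — skip
  2→1: 1 black — skip
  11 gray
    11→1: 1 black — skip
    11→7: 7 black — skip
  11 black
  8 gray
    8→13: 13 black — skip
  8 black
  2→3: 3 black — skip
  2→10: 10 black — skip
2 black
Every edge goes to a white or black vertex — no back edge, so the graph is acyclic.

No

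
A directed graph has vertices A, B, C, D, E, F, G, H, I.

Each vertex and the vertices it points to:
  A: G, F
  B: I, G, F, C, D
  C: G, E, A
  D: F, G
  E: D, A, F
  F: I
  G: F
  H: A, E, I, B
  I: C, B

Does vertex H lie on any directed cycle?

No

H lies on a cycle iff there is a path from H back to itself.
Exploring from H, it never reaches itself; equivalently, its strongly connected component is a singleton.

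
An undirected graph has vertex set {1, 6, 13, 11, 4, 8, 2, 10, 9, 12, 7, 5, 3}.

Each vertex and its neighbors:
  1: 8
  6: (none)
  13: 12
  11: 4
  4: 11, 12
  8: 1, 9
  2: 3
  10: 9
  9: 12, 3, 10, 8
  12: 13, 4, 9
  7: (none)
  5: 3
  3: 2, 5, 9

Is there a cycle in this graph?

No

DFS, tracking each vertex's parent; an edge to a visited non-parent vertex closes a cycle.
Start from 6:
visit 6 (parent –)
visit 1 (parent –)
  visit 8 (parent 1)
    8–1: parent, skip
    visit 9 (parent 8)
      visit 12 (parent 9)
        visit 13 (parent 12)
          13–12: parent, skip
        visit 4 (parent 12)
          visit 11 (parent 4)
            11–4: parent, skip
          4–12: parent, skip
        12–9: parent, skip
      visit 3 (parent 9)
        visit 2 (parent 3)
          2–3: parent, skip
        visit 5 (parent 3)
          5–3: parent, skip
        3–9: parent, skip
      visit 10 (parent 9)
        10–9: parent, skip
      9–8: parent, skip
visit 7 (parent –)
No non-parent visited neighbor found — the graph is a forest.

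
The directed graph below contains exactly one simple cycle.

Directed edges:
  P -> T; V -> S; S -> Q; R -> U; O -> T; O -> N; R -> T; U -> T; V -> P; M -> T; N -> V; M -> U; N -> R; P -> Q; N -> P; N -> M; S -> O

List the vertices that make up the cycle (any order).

N, O, S, V

DFS with gray/black marking from O:
O gray
  N gray
    V gray
      S gray
        S→O: O is gray → back edge
Back edge closes the cycle O → N → V → S → O; its vertices are {N, O, S, V}.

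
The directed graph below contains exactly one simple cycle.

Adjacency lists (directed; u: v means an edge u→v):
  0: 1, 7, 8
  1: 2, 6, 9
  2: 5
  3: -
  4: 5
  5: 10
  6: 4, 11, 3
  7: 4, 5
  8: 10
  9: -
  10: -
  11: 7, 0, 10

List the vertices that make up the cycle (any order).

DFS with gray/black marking from 6:
6 gray
  4 gray
    5 gray
      10 gray
      10 black
    5 black
  4 black
  11 gray
    7 gray
      7→4: 4 black — skip
      7→5: 5 black — skip
    7 black
    0 gray
      1 gray
        2 gray
          2→5: 5 black — skip
        2 black
        1→6: 6 is gray → back edge
Back edge closes the cycle 6 → 11 → 0 → 1 → 6; its vertices are {0, 1, 6, 11}.

0, 1, 6, 11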